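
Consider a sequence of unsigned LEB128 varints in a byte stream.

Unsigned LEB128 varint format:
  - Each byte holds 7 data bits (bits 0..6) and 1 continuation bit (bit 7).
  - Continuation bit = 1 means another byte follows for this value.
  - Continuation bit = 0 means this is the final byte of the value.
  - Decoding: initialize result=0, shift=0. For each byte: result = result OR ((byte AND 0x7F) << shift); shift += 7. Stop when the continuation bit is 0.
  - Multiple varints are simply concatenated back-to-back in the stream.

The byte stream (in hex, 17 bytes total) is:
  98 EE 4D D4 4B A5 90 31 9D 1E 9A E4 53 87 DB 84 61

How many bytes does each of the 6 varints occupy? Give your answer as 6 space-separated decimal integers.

  byte[0]=0x98 cont=1 payload=0x18=24: acc |= 24<<0 -> acc=24 shift=7
  byte[1]=0xEE cont=1 payload=0x6E=110: acc |= 110<<7 -> acc=14104 shift=14
  byte[2]=0x4D cont=0 payload=0x4D=77: acc |= 77<<14 -> acc=1275672 shift=21 [end]
Varint 1: bytes[0:3] = 98 EE 4D -> value 1275672 (3 byte(s))
  byte[3]=0xD4 cont=1 payload=0x54=84: acc |= 84<<0 -> acc=84 shift=7
  byte[4]=0x4B cont=0 payload=0x4B=75: acc |= 75<<7 -> acc=9684 shift=14 [end]
Varint 2: bytes[3:5] = D4 4B -> value 9684 (2 byte(s))
  byte[5]=0xA5 cont=1 payload=0x25=37: acc |= 37<<0 -> acc=37 shift=7
  byte[6]=0x90 cont=1 payload=0x10=16: acc |= 16<<7 -> acc=2085 shift=14
  byte[7]=0x31 cont=0 payload=0x31=49: acc |= 49<<14 -> acc=804901 shift=21 [end]
Varint 3: bytes[5:8] = A5 90 31 -> value 804901 (3 byte(s))
  byte[8]=0x9D cont=1 payload=0x1D=29: acc |= 29<<0 -> acc=29 shift=7
  byte[9]=0x1E cont=0 payload=0x1E=30: acc |= 30<<7 -> acc=3869 shift=14 [end]
Varint 4: bytes[8:10] = 9D 1E -> value 3869 (2 byte(s))
  byte[10]=0x9A cont=1 payload=0x1A=26: acc |= 26<<0 -> acc=26 shift=7
  byte[11]=0xE4 cont=1 payload=0x64=100: acc |= 100<<7 -> acc=12826 shift=14
  byte[12]=0x53 cont=0 payload=0x53=83: acc |= 83<<14 -> acc=1372698 shift=21 [end]
Varint 5: bytes[10:13] = 9A E4 53 -> value 1372698 (3 byte(s))
  byte[13]=0x87 cont=1 payload=0x07=7: acc |= 7<<0 -> acc=7 shift=7
  byte[14]=0xDB cont=1 payload=0x5B=91: acc |= 91<<7 -> acc=11655 shift=14
  byte[15]=0x84 cont=1 payload=0x04=4: acc |= 4<<14 -> acc=77191 shift=21
  byte[16]=0x61 cont=0 payload=0x61=97: acc |= 97<<21 -> acc=203500935 shift=28 [end]
Varint 6: bytes[13:17] = 87 DB 84 61 -> value 203500935 (4 byte(s))

Answer: 3 2 3 2 3 4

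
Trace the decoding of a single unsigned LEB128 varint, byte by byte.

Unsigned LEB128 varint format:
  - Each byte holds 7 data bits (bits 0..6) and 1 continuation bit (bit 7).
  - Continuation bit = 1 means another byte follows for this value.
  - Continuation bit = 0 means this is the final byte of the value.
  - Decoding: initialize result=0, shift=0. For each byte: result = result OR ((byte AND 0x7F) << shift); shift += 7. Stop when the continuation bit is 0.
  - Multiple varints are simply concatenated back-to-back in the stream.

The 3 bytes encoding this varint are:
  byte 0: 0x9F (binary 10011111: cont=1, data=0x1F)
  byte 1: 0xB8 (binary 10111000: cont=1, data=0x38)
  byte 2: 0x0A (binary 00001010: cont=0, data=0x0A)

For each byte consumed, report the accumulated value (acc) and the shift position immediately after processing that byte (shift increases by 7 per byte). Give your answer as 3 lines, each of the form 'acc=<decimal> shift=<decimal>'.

byte 0=0x9F: payload=0x1F=31, contrib = 31<<0 = 31; acc -> 31, shift -> 7
byte 1=0xB8: payload=0x38=56, contrib = 56<<7 = 7168; acc -> 7199, shift -> 14
byte 2=0x0A: payload=0x0A=10, contrib = 10<<14 = 163840; acc -> 171039, shift -> 21

Answer: acc=31 shift=7
acc=7199 shift=14
acc=171039 shift=21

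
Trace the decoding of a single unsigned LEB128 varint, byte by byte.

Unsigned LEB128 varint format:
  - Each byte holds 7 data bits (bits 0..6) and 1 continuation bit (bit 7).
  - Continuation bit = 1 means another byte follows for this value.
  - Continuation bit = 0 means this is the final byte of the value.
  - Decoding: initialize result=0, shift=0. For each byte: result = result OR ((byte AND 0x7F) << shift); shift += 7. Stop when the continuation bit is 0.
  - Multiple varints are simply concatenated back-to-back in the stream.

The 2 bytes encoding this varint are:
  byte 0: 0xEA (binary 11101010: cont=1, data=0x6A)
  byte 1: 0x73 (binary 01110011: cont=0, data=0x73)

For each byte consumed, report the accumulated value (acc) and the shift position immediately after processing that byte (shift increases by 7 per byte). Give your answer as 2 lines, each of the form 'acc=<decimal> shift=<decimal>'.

byte 0=0xEA: payload=0x6A=106, contrib = 106<<0 = 106; acc -> 106, shift -> 7
byte 1=0x73: payload=0x73=115, contrib = 115<<7 = 14720; acc -> 14826, shift -> 14

Answer: acc=106 shift=7
acc=14826 shift=14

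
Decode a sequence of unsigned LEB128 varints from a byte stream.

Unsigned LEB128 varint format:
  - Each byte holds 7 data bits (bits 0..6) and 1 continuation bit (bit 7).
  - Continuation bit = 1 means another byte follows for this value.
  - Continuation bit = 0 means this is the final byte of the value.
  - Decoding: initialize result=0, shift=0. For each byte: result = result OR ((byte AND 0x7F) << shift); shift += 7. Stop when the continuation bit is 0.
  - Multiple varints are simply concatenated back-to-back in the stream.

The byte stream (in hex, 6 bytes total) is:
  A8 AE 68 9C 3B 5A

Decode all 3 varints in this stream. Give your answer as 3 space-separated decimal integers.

Answer: 1709864 7580 90

Derivation:
  byte[0]=0xA8 cont=1 payload=0x28=40: acc |= 40<<0 -> acc=40 shift=7
  byte[1]=0xAE cont=1 payload=0x2E=46: acc |= 46<<7 -> acc=5928 shift=14
  byte[2]=0x68 cont=0 payload=0x68=104: acc |= 104<<14 -> acc=1709864 shift=21 [end]
Varint 1: bytes[0:3] = A8 AE 68 -> value 1709864 (3 byte(s))
  byte[3]=0x9C cont=1 payload=0x1C=28: acc |= 28<<0 -> acc=28 shift=7
  byte[4]=0x3B cont=0 payload=0x3B=59: acc |= 59<<7 -> acc=7580 shift=14 [end]
Varint 2: bytes[3:5] = 9C 3B -> value 7580 (2 byte(s))
  byte[5]=0x5A cont=0 payload=0x5A=90: acc |= 90<<0 -> acc=90 shift=7 [end]
Varint 3: bytes[5:6] = 5A -> value 90 (1 byte(s))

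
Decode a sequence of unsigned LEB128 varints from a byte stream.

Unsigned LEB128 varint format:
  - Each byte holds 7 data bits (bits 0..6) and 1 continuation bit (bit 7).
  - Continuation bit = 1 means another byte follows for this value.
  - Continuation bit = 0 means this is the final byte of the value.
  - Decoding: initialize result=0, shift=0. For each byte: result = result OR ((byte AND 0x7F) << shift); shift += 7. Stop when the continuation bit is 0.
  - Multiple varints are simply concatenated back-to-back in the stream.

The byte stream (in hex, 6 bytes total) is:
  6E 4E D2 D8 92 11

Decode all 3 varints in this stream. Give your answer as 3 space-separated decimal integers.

  byte[0]=0x6E cont=0 payload=0x6E=110: acc |= 110<<0 -> acc=110 shift=7 [end]
Varint 1: bytes[0:1] = 6E -> value 110 (1 byte(s))
  byte[1]=0x4E cont=0 payload=0x4E=78: acc |= 78<<0 -> acc=78 shift=7 [end]
Varint 2: bytes[1:2] = 4E -> value 78 (1 byte(s))
  byte[2]=0xD2 cont=1 payload=0x52=82: acc |= 82<<0 -> acc=82 shift=7
  byte[3]=0xD8 cont=1 payload=0x58=88: acc |= 88<<7 -> acc=11346 shift=14
  byte[4]=0x92 cont=1 payload=0x12=18: acc |= 18<<14 -> acc=306258 shift=21
  byte[5]=0x11 cont=0 payload=0x11=17: acc |= 17<<21 -> acc=35957842 shift=28 [end]
Varint 3: bytes[2:6] = D2 D8 92 11 -> value 35957842 (4 byte(s))

Answer: 110 78 35957842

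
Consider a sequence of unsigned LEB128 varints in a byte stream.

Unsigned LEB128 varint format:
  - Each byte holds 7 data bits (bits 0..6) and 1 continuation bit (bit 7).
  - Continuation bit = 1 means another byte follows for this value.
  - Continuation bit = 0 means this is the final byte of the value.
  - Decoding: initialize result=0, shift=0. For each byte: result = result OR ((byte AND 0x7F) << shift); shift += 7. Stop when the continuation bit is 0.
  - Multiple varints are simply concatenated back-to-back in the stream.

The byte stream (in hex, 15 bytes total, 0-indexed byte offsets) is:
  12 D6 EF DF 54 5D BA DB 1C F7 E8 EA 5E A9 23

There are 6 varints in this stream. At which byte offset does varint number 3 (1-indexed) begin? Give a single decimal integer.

  byte[0]=0x12 cont=0 payload=0x12=18: acc |= 18<<0 -> acc=18 shift=7 [end]
Varint 1: bytes[0:1] = 12 -> value 18 (1 byte(s))
  byte[1]=0xD6 cont=1 payload=0x56=86: acc |= 86<<0 -> acc=86 shift=7
  byte[2]=0xEF cont=1 payload=0x6F=111: acc |= 111<<7 -> acc=14294 shift=14
  byte[3]=0xDF cont=1 payload=0x5F=95: acc |= 95<<14 -> acc=1570774 shift=21
  byte[4]=0x54 cont=0 payload=0x54=84: acc |= 84<<21 -> acc=177731542 shift=28 [end]
Varint 2: bytes[1:5] = D6 EF DF 54 -> value 177731542 (4 byte(s))
  byte[5]=0x5D cont=0 payload=0x5D=93: acc |= 93<<0 -> acc=93 shift=7 [end]
Varint 3: bytes[5:6] = 5D -> value 93 (1 byte(s))
  byte[6]=0xBA cont=1 payload=0x3A=58: acc |= 58<<0 -> acc=58 shift=7
  byte[7]=0xDB cont=1 payload=0x5B=91: acc |= 91<<7 -> acc=11706 shift=14
  byte[8]=0x1C cont=0 payload=0x1C=28: acc |= 28<<14 -> acc=470458 shift=21 [end]
Varint 4: bytes[6:9] = BA DB 1C -> value 470458 (3 byte(s))
  byte[9]=0xF7 cont=1 payload=0x77=119: acc |= 119<<0 -> acc=119 shift=7
  byte[10]=0xE8 cont=1 payload=0x68=104: acc |= 104<<7 -> acc=13431 shift=14
  byte[11]=0xEA cont=1 payload=0x6A=106: acc |= 106<<14 -> acc=1750135 shift=21
  byte[12]=0x5E cont=0 payload=0x5E=94: acc |= 94<<21 -> acc=198882423 shift=28 [end]
Varint 5: bytes[9:13] = F7 E8 EA 5E -> value 198882423 (4 byte(s))
  byte[13]=0xA9 cont=1 payload=0x29=41: acc |= 41<<0 -> acc=41 shift=7
  byte[14]=0x23 cont=0 payload=0x23=35: acc |= 35<<7 -> acc=4521 shift=14 [end]
Varint 6: bytes[13:15] = A9 23 -> value 4521 (2 byte(s))

Answer: 5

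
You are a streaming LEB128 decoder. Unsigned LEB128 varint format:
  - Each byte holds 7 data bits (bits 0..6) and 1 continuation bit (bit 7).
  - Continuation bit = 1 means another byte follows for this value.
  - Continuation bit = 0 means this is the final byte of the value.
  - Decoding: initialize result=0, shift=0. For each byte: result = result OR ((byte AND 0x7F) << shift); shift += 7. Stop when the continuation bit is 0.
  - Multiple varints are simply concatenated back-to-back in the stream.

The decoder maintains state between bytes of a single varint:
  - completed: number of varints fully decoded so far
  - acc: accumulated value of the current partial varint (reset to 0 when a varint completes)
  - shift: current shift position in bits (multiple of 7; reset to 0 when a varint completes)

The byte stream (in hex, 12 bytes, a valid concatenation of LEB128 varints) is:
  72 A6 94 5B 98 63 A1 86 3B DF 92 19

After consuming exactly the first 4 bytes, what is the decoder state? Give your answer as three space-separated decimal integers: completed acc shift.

Answer: 2 0 0

Derivation:
byte[0]=0x72 cont=0 payload=0x72: varint #1 complete (value=114); reset -> completed=1 acc=0 shift=0
byte[1]=0xA6 cont=1 payload=0x26: acc |= 38<<0 -> completed=1 acc=38 shift=7
byte[2]=0x94 cont=1 payload=0x14: acc |= 20<<7 -> completed=1 acc=2598 shift=14
byte[3]=0x5B cont=0 payload=0x5B: varint #2 complete (value=1493542); reset -> completed=2 acc=0 shift=0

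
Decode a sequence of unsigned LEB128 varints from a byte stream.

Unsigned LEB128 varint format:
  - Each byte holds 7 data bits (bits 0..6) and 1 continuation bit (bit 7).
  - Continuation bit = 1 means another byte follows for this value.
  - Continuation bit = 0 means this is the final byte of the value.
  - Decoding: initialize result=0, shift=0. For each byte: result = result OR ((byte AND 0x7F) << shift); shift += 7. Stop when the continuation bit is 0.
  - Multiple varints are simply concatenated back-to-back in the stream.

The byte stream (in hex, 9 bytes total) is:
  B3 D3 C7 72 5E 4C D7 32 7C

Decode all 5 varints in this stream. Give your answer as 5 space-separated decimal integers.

  byte[0]=0xB3 cont=1 payload=0x33=51: acc |= 51<<0 -> acc=51 shift=7
  byte[1]=0xD3 cont=1 payload=0x53=83: acc |= 83<<7 -> acc=10675 shift=14
  byte[2]=0xC7 cont=1 payload=0x47=71: acc |= 71<<14 -> acc=1173939 shift=21
  byte[3]=0x72 cont=0 payload=0x72=114: acc |= 114<<21 -> acc=240249267 shift=28 [end]
Varint 1: bytes[0:4] = B3 D3 C7 72 -> value 240249267 (4 byte(s))
  byte[4]=0x5E cont=0 payload=0x5E=94: acc |= 94<<0 -> acc=94 shift=7 [end]
Varint 2: bytes[4:5] = 5E -> value 94 (1 byte(s))
  byte[5]=0x4C cont=0 payload=0x4C=76: acc |= 76<<0 -> acc=76 shift=7 [end]
Varint 3: bytes[5:6] = 4C -> value 76 (1 byte(s))
  byte[6]=0xD7 cont=1 payload=0x57=87: acc |= 87<<0 -> acc=87 shift=7
  byte[7]=0x32 cont=0 payload=0x32=50: acc |= 50<<7 -> acc=6487 shift=14 [end]
Varint 4: bytes[6:8] = D7 32 -> value 6487 (2 byte(s))
  byte[8]=0x7C cont=0 payload=0x7C=124: acc |= 124<<0 -> acc=124 shift=7 [end]
Varint 5: bytes[8:9] = 7C -> value 124 (1 byte(s))

Answer: 240249267 94 76 6487 124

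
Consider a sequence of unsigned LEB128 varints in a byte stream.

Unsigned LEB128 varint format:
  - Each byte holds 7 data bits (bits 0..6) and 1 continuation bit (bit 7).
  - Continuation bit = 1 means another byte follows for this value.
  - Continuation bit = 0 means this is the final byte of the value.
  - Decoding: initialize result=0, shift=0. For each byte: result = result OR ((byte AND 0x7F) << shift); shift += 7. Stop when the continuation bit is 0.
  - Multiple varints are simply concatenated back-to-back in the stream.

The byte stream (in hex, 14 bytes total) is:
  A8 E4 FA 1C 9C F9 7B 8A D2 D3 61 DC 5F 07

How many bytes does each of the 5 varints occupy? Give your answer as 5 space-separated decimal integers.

Answer: 4 3 4 2 1

Derivation:
  byte[0]=0xA8 cont=1 payload=0x28=40: acc |= 40<<0 -> acc=40 shift=7
  byte[1]=0xE4 cont=1 payload=0x64=100: acc |= 100<<7 -> acc=12840 shift=14
  byte[2]=0xFA cont=1 payload=0x7A=122: acc |= 122<<14 -> acc=2011688 shift=21
  byte[3]=0x1C cont=0 payload=0x1C=28: acc |= 28<<21 -> acc=60731944 shift=28 [end]
Varint 1: bytes[0:4] = A8 E4 FA 1C -> value 60731944 (4 byte(s))
  byte[4]=0x9C cont=1 payload=0x1C=28: acc |= 28<<0 -> acc=28 shift=7
  byte[5]=0xF9 cont=1 payload=0x79=121: acc |= 121<<7 -> acc=15516 shift=14
  byte[6]=0x7B cont=0 payload=0x7B=123: acc |= 123<<14 -> acc=2030748 shift=21 [end]
Varint 2: bytes[4:7] = 9C F9 7B -> value 2030748 (3 byte(s))
  byte[7]=0x8A cont=1 payload=0x0A=10: acc |= 10<<0 -> acc=10 shift=7
  byte[8]=0xD2 cont=1 payload=0x52=82: acc |= 82<<7 -> acc=10506 shift=14
  byte[9]=0xD3 cont=1 payload=0x53=83: acc |= 83<<14 -> acc=1370378 shift=21
  byte[10]=0x61 cont=0 payload=0x61=97: acc |= 97<<21 -> acc=204794122 shift=28 [end]
Varint 3: bytes[7:11] = 8A D2 D3 61 -> value 204794122 (4 byte(s))
  byte[11]=0xDC cont=1 payload=0x5C=92: acc |= 92<<0 -> acc=92 shift=7
  byte[12]=0x5F cont=0 payload=0x5F=95: acc |= 95<<7 -> acc=12252 shift=14 [end]
Varint 4: bytes[11:13] = DC 5F -> value 12252 (2 byte(s))
  byte[13]=0x07 cont=0 payload=0x07=7: acc |= 7<<0 -> acc=7 shift=7 [end]
Varint 5: bytes[13:14] = 07 -> value 7 (1 byte(s))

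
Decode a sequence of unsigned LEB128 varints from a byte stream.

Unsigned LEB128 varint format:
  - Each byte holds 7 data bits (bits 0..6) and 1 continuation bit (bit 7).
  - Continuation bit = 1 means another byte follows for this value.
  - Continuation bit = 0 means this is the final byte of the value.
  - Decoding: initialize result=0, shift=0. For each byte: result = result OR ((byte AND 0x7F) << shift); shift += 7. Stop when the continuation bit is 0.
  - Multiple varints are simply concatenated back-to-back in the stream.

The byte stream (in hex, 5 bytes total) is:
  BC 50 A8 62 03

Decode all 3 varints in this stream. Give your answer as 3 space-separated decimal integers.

  byte[0]=0xBC cont=1 payload=0x3C=60: acc |= 60<<0 -> acc=60 shift=7
  byte[1]=0x50 cont=0 payload=0x50=80: acc |= 80<<7 -> acc=10300 shift=14 [end]
Varint 1: bytes[0:2] = BC 50 -> value 10300 (2 byte(s))
  byte[2]=0xA8 cont=1 payload=0x28=40: acc |= 40<<0 -> acc=40 shift=7
  byte[3]=0x62 cont=0 payload=0x62=98: acc |= 98<<7 -> acc=12584 shift=14 [end]
Varint 2: bytes[2:4] = A8 62 -> value 12584 (2 byte(s))
  byte[4]=0x03 cont=0 payload=0x03=3: acc |= 3<<0 -> acc=3 shift=7 [end]
Varint 3: bytes[4:5] = 03 -> value 3 (1 byte(s))

Answer: 10300 12584 3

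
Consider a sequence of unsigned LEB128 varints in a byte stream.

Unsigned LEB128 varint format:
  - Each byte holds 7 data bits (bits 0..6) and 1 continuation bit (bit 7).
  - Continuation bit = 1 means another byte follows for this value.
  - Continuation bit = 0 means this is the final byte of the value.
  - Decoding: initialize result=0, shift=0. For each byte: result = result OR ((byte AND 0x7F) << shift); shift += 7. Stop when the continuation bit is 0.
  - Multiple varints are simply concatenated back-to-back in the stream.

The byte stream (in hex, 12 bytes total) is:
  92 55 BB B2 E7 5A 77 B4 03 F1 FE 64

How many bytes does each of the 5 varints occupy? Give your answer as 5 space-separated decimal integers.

  byte[0]=0x92 cont=1 payload=0x12=18: acc |= 18<<0 -> acc=18 shift=7
  byte[1]=0x55 cont=0 payload=0x55=85: acc |= 85<<7 -> acc=10898 shift=14 [end]
Varint 1: bytes[0:2] = 92 55 -> value 10898 (2 byte(s))
  byte[2]=0xBB cont=1 payload=0x3B=59: acc |= 59<<0 -> acc=59 shift=7
  byte[3]=0xB2 cont=1 payload=0x32=50: acc |= 50<<7 -> acc=6459 shift=14
  byte[4]=0xE7 cont=1 payload=0x67=103: acc |= 103<<14 -> acc=1694011 shift=21
  byte[5]=0x5A cont=0 payload=0x5A=90: acc |= 90<<21 -> acc=190437691 shift=28 [end]
Varint 2: bytes[2:6] = BB B2 E7 5A -> value 190437691 (4 byte(s))
  byte[6]=0x77 cont=0 payload=0x77=119: acc |= 119<<0 -> acc=119 shift=7 [end]
Varint 3: bytes[6:7] = 77 -> value 119 (1 byte(s))
  byte[7]=0xB4 cont=1 payload=0x34=52: acc |= 52<<0 -> acc=52 shift=7
  byte[8]=0x03 cont=0 payload=0x03=3: acc |= 3<<7 -> acc=436 shift=14 [end]
Varint 4: bytes[7:9] = B4 03 -> value 436 (2 byte(s))
  byte[9]=0xF1 cont=1 payload=0x71=113: acc |= 113<<0 -> acc=113 shift=7
  byte[10]=0xFE cont=1 payload=0x7E=126: acc |= 126<<7 -> acc=16241 shift=14
  byte[11]=0x64 cont=0 payload=0x64=100: acc |= 100<<14 -> acc=1654641 shift=21 [end]
Varint 5: bytes[9:12] = F1 FE 64 -> value 1654641 (3 byte(s))

Answer: 2 4 1 2 3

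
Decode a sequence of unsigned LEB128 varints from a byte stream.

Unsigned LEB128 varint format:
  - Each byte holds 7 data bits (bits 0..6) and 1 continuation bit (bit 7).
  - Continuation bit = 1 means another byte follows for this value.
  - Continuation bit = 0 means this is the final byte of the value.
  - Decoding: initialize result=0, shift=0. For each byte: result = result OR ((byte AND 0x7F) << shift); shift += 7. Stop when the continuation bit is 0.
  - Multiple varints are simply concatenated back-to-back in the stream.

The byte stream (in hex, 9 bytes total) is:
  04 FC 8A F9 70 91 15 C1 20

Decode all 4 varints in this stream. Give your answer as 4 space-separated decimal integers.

  byte[0]=0x04 cont=0 payload=0x04=4: acc |= 4<<0 -> acc=4 shift=7 [end]
Varint 1: bytes[0:1] = 04 -> value 4 (1 byte(s))
  byte[1]=0xFC cont=1 payload=0x7C=124: acc |= 124<<0 -> acc=124 shift=7
  byte[2]=0x8A cont=1 payload=0x0A=10: acc |= 10<<7 -> acc=1404 shift=14
  byte[3]=0xF9 cont=1 payload=0x79=121: acc |= 121<<14 -> acc=1983868 shift=21
  byte[4]=0x70 cont=0 payload=0x70=112: acc |= 112<<21 -> acc=236864892 shift=28 [end]
Varint 2: bytes[1:5] = FC 8A F9 70 -> value 236864892 (4 byte(s))
  byte[5]=0x91 cont=1 payload=0x11=17: acc |= 17<<0 -> acc=17 shift=7
  byte[6]=0x15 cont=0 payload=0x15=21: acc |= 21<<7 -> acc=2705 shift=14 [end]
Varint 3: bytes[5:7] = 91 15 -> value 2705 (2 byte(s))
  byte[7]=0xC1 cont=1 payload=0x41=65: acc |= 65<<0 -> acc=65 shift=7
  byte[8]=0x20 cont=0 payload=0x20=32: acc |= 32<<7 -> acc=4161 shift=14 [end]
Varint 4: bytes[7:9] = C1 20 -> value 4161 (2 byte(s))

Answer: 4 236864892 2705 4161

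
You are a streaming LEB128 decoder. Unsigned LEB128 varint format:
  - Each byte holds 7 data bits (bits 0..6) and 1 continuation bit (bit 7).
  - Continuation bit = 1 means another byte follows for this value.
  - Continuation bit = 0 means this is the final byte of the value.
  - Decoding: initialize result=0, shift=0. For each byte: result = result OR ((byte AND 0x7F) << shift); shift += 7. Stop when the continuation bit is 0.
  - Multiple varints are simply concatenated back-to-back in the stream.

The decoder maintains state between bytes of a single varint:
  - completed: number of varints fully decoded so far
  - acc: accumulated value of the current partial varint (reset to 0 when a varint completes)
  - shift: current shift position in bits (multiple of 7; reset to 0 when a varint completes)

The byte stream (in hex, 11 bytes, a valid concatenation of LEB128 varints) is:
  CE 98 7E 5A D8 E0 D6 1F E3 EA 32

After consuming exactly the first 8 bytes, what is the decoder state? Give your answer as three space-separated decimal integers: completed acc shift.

Answer: 3 0 0

Derivation:
byte[0]=0xCE cont=1 payload=0x4E: acc |= 78<<0 -> completed=0 acc=78 shift=7
byte[1]=0x98 cont=1 payload=0x18: acc |= 24<<7 -> completed=0 acc=3150 shift=14
byte[2]=0x7E cont=0 payload=0x7E: varint #1 complete (value=2067534); reset -> completed=1 acc=0 shift=0
byte[3]=0x5A cont=0 payload=0x5A: varint #2 complete (value=90); reset -> completed=2 acc=0 shift=0
byte[4]=0xD8 cont=1 payload=0x58: acc |= 88<<0 -> completed=2 acc=88 shift=7
byte[5]=0xE0 cont=1 payload=0x60: acc |= 96<<7 -> completed=2 acc=12376 shift=14
byte[6]=0xD6 cont=1 payload=0x56: acc |= 86<<14 -> completed=2 acc=1421400 shift=21
byte[7]=0x1F cont=0 payload=0x1F: varint #3 complete (value=66433112); reset -> completed=3 acc=0 shift=0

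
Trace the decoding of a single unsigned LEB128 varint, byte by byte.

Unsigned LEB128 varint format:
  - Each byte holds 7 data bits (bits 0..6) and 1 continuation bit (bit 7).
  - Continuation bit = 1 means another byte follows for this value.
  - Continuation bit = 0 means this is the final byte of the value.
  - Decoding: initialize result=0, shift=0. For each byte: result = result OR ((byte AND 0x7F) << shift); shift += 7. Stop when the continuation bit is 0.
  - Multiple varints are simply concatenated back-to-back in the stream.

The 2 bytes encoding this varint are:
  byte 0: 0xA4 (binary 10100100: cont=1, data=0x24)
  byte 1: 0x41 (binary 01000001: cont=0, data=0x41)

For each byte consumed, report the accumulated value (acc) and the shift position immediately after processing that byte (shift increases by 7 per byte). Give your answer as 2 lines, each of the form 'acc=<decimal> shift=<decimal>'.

byte 0=0xA4: payload=0x24=36, contrib = 36<<0 = 36; acc -> 36, shift -> 7
byte 1=0x41: payload=0x41=65, contrib = 65<<7 = 8320; acc -> 8356, shift -> 14

Answer: acc=36 shift=7
acc=8356 shift=14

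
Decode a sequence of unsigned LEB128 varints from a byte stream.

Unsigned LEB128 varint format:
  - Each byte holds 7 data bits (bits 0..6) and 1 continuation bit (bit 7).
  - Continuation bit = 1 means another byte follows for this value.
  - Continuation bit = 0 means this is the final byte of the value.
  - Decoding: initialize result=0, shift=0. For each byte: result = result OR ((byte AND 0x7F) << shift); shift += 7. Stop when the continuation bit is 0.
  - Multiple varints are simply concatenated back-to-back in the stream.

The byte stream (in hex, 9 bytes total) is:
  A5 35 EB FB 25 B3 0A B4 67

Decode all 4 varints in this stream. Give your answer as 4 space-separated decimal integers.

Answer: 6821 622059 1331 13236

Derivation:
  byte[0]=0xA5 cont=1 payload=0x25=37: acc |= 37<<0 -> acc=37 shift=7
  byte[1]=0x35 cont=0 payload=0x35=53: acc |= 53<<7 -> acc=6821 shift=14 [end]
Varint 1: bytes[0:2] = A5 35 -> value 6821 (2 byte(s))
  byte[2]=0xEB cont=1 payload=0x6B=107: acc |= 107<<0 -> acc=107 shift=7
  byte[3]=0xFB cont=1 payload=0x7B=123: acc |= 123<<7 -> acc=15851 shift=14
  byte[4]=0x25 cont=0 payload=0x25=37: acc |= 37<<14 -> acc=622059 shift=21 [end]
Varint 2: bytes[2:5] = EB FB 25 -> value 622059 (3 byte(s))
  byte[5]=0xB3 cont=1 payload=0x33=51: acc |= 51<<0 -> acc=51 shift=7
  byte[6]=0x0A cont=0 payload=0x0A=10: acc |= 10<<7 -> acc=1331 shift=14 [end]
Varint 3: bytes[5:7] = B3 0A -> value 1331 (2 byte(s))
  byte[7]=0xB4 cont=1 payload=0x34=52: acc |= 52<<0 -> acc=52 shift=7
  byte[8]=0x67 cont=0 payload=0x67=103: acc |= 103<<7 -> acc=13236 shift=14 [end]
Varint 4: bytes[7:9] = B4 67 -> value 13236 (2 byte(s))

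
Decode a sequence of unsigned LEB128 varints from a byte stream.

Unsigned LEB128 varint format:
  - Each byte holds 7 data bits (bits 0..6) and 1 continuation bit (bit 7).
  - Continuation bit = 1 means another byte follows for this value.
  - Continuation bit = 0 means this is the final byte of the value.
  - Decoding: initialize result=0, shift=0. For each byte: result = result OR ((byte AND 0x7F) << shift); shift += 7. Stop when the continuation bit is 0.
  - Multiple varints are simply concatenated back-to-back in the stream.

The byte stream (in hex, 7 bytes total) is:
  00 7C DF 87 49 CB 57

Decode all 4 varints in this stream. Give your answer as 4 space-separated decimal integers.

Answer: 0 124 1197023 11211

Derivation:
  byte[0]=0x00 cont=0 payload=0x00=0: acc |= 0<<0 -> acc=0 shift=7 [end]
Varint 1: bytes[0:1] = 00 -> value 0 (1 byte(s))
  byte[1]=0x7C cont=0 payload=0x7C=124: acc |= 124<<0 -> acc=124 shift=7 [end]
Varint 2: bytes[1:2] = 7C -> value 124 (1 byte(s))
  byte[2]=0xDF cont=1 payload=0x5F=95: acc |= 95<<0 -> acc=95 shift=7
  byte[3]=0x87 cont=1 payload=0x07=7: acc |= 7<<7 -> acc=991 shift=14
  byte[4]=0x49 cont=0 payload=0x49=73: acc |= 73<<14 -> acc=1197023 shift=21 [end]
Varint 3: bytes[2:5] = DF 87 49 -> value 1197023 (3 byte(s))
  byte[5]=0xCB cont=1 payload=0x4B=75: acc |= 75<<0 -> acc=75 shift=7
  byte[6]=0x57 cont=0 payload=0x57=87: acc |= 87<<7 -> acc=11211 shift=14 [end]
Varint 4: bytes[5:7] = CB 57 -> value 11211 (2 byte(s))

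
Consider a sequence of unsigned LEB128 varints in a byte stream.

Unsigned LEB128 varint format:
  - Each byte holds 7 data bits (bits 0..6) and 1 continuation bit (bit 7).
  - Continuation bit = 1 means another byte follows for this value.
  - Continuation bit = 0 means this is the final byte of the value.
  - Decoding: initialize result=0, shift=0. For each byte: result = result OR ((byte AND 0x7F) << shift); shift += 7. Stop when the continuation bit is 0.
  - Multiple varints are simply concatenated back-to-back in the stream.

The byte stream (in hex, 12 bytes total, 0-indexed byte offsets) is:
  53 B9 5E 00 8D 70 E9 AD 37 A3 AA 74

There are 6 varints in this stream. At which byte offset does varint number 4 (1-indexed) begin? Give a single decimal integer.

Answer: 4

Derivation:
  byte[0]=0x53 cont=0 payload=0x53=83: acc |= 83<<0 -> acc=83 shift=7 [end]
Varint 1: bytes[0:1] = 53 -> value 83 (1 byte(s))
  byte[1]=0xB9 cont=1 payload=0x39=57: acc |= 57<<0 -> acc=57 shift=7
  byte[2]=0x5E cont=0 payload=0x5E=94: acc |= 94<<7 -> acc=12089 shift=14 [end]
Varint 2: bytes[1:3] = B9 5E -> value 12089 (2 byte(s))
  byte[3]=0x00 cont=0 payload=0x00=0: acc |= 0<<0 -> acc=0 shift=7 [end]
Varint 3: bytes[3:4] = 00 -> value 0 (1 byte(s))
  byte[4]=0x8D cont=1 payload=0x0D=13: acc |= 13<<0 -> acc=13 shift=7
  byte[5]=0x70 cont=0 payload=0x70=112: acc |= 112<<7 -> acc=14349 shift=14 [end]
Varint 4: bytes[4:6] = 8D 70 -> value 14349 (2 byte(s))
  byte[6]=0xE9 cont=1 payload=0x69=105: acc |= 105<<0 -> acc=105 shift=7
  byte[7]=0xAD cont=1 payload=0x2D=45: acc |= 45<<7 -> acc=5865 shift=14
  byte[8]=0x37 cont=0 payload=0x37=55: acc |= 55<<14 -> acc=906985 shift=21 [end]
Varint 5: bytes[6:9] = E9 AD 37 -> value 906985 (3 byte(s))
  byte[9]=0xA3 cont=1 payload=0x23=35: acc |= 35<<0 -> acc=35 shift=7
  byte[10]=0xAA cont=1 payload=0x2A=42: acc |= 42<<7 -> acc=5411 shift=14
  byte[11]=0x74 cont=0 payload=0x74=116: acc |= 116<<14 -> acc=1905955 shift=21 [end]
Varint 6: bytes[9:12] = A3 AA 74 -> value 1905955 (3 byte(s))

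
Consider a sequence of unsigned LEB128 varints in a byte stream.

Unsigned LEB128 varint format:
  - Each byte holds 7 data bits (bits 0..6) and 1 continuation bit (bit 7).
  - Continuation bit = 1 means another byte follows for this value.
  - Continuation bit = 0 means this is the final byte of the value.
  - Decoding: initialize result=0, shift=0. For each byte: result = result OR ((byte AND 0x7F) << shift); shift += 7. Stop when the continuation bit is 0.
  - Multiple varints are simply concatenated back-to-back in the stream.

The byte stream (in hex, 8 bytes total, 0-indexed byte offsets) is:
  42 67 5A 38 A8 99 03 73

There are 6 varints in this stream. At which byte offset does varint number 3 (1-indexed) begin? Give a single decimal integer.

Answer: 2

Derivation:
  byte[0]=0x42 cont=0 payload=0x42=66: acc |= 66<<0 -> acc=66 shift=7 [end]
Varint 1: bytes[0:1] = 42 -> value 66 (1 byte(s))
  byte[1]=0x67 cont=0 payload=0x67=103: acc |= 103<<0 -> acc=103 shift=7 [end]
Varint 2: bytes[1:2] = 67 -> value 103 (1 byte(s))
  byte[2]=0x5A cont=0 payload=0x5A=90: acc |= 90<<0 -> acc=90 shift=7 [end]
Varint 3: bytes[2:3] = 5A -> value 90 (1 byte(s))
  byte[3]=0x38 cont=0 payload=0x38=56: acc |= 56<<0 -> acc=56 shift=7 [end]
Varint 4: bytes[3:4] = 38 -> value 56 (1 byte(s))
  byte[4]=0xA8 cont=1 payload=0x28=40: acc |= 40<<0 -> acc=40 shift=7
  byte[5]=0x99 cont=1 payload=0x19=25: acc |= 25<<7 -> acc=3240 shift=14
  byte[6]=0x03 cont=0 payload=0x03=3: acc |= 3<<14 -> acc=52392 shift=21 [end]
Varint 5: bytes[4:7] = A8 99 03 -> value 52392 (3 byte(s))
  byte[7]=0x73 cont=0 payload=0x73=115: acc |= 115<<0 -> acc=115 shift=7 [end]
Varint 6: bytes[7:8] = 73 -> value 115 (1 byte(s))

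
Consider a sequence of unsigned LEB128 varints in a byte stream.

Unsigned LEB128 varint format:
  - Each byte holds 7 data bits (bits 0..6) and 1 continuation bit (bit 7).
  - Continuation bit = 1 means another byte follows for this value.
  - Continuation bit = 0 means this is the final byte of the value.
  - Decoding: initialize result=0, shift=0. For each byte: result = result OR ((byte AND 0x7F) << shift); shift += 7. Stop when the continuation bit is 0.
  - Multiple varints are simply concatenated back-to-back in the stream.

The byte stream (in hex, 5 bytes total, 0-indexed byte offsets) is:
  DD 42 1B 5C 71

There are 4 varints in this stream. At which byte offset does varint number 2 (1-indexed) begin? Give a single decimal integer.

Answer: 2

Derivation:
  byte[0]=0xDD cont=1 payload=0x5D=93: acc |= 93<<0 -> acc=93 shift=7
  byte[1]=0x42 cont=0 payload=0x42=66: acc |= 66<<7 -> acc=8541 shift=14 [end]
Varint 1: bytes[0:2] = DD 42 -> value 8541 (2 byte(s))
  byte[2]=0x1B cont=0 payload=0x1B=27: acc |= 27<<0 -> acc=27 shift=7 [end]
Varint 2: bytes[2:3] = 1B -> value 27 (1 byte(s))
  byte[3]=0x5C cont=0 payload=0x5C=92: acc |= 92<<0 -> acc=92 shift=7 [end]
Varint 3: bytes[3:4] = 5C -> value 92 (1 byte(s))
  byte[4]=0x71 cont=0 payload=0x71=113: acc |= 113<<0 -> acc=113 shift=7 [end]
Varint 4: bytes[4:5] = 71 -> value 113 (1 byte(s))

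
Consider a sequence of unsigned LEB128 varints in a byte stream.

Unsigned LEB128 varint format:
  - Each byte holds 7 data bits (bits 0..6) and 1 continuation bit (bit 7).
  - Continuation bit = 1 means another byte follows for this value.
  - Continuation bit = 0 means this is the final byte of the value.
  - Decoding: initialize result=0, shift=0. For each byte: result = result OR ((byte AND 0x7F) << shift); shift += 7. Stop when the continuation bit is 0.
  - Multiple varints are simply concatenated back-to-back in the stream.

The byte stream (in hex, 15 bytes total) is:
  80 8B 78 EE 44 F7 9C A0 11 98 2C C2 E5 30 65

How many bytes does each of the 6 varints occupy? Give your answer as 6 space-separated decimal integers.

Answer: 3 2 4 2 3 1

Derivation:
  byte[0]=0x80 cont=1 payload=0x00=0: acc |= 0<<0 -> acc=0 shift=7
  byte[1]=0x8B cont=1 payload=0x0B=11: acc |= 11<<7 -> acc=1408 shift=14
  byte[2]=0x78 cont=0 payload=0x78=120: acc |= 120<<14 -> acc=1967488 shift=21 [end]
Varint 1: bytes[0:3] = 80 8B 78 -> value 1967488 (3 byte(s))
  byte[3]=0xEE cont=1 payload=0x6E=110: acc |= 110<<0 -> acc=110 shift=7
  byte[4]=0x44 cont=0 payload=0x44=68: acc |= 68<<7 -> acc=8814 shift=14 [end]
Varint 2: bytes[3:5] = EE 44 -> value 8814 (2 byte(s))
  byte[5]=0xF7 cont=1 payload=0x77=119: acc |= 119<<0 -> acc=119 shift=7
  byte[6]=0x9C cont=1 payload=0x1C=28: acc |= 28<<7 -> acc=3703 shift=14
  byte[7]=0xA0 cont=1 payload=0x20=32: acc |= 32<<14 -> acc=527991 shift=21
  byte[8]=0x11 cont=0 payload=0x11=17: acc |= 17<<21 -> acc=36179575 shift=28 [end]
Varint 3: bytes[5:9] = F7 9C A0 11 -> value 36179575 (4 byte(s))
  byte[9]=0x98 cont=1 payload=0x18=24: acc |= 24<<0 -> acc=24 shift=7
  byte[10]=0x2C cont=0 payload=0x2C=44: acc |= 44<<7 -> acc=5656 shift=14 [end]
Varint 4: bytes[9:11] = 98 2C -> value 5656 (2 byte(s))
  byte[11]=0xC2 cont=1 payload=0x42=66: acc |= 66<<0 -> acc=66 shift=7
  byte[12]=0xE5 cont=1 payload=0x65=101: acc |= 101<<7 -> acc=12994 shift=14
  byte[13]=0x30 cont=0 payload=0x30=48: acc |= 48<<14 -> acc=799426 shift=21 [end]
Varint 5: bytes[11:14] = C2 E5 30 -> value 799426 (3 byte(s))
  byte[14]=0x65 cont=0 payload=0x65=101: acc |= 101<<0 -> acc=101 shift=7 [end]
Varint 6: bytes[14:15] = 65 -> value 101 (1 byte(s))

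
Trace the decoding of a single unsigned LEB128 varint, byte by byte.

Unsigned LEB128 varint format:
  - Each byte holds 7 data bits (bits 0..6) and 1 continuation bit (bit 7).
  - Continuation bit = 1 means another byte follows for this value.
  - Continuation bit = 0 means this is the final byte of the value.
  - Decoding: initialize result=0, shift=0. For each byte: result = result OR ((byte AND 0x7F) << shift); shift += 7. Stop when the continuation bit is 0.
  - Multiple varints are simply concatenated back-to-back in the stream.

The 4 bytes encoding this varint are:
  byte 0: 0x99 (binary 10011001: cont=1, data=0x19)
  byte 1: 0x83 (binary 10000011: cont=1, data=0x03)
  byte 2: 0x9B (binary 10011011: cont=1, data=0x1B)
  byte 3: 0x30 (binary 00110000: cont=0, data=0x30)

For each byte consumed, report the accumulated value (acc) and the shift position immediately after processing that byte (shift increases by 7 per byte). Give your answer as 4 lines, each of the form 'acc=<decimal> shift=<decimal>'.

byte 0=0x99: payload=0x19=25, contrib = 25<<0 = 25; acc -> 25, shift -> 7
byte 1=0x83: payload=0x03=3, contrib = 3<<7 = 384; acc -> 409, shift -> 14
byte 2=0x9B: payload=0x1B=27, contrib = 27<<14 = 442368; acc -> 442777, shift -> 21
byte 3=0x30: payload=0x30=48, contrib = 48<<21 = 100663296; acc -> 101106073, shift -> 28

Answer: acc=25 shift=7
acc=409 shift=14
acc=442777 shift=21
acc=101106073 shift=28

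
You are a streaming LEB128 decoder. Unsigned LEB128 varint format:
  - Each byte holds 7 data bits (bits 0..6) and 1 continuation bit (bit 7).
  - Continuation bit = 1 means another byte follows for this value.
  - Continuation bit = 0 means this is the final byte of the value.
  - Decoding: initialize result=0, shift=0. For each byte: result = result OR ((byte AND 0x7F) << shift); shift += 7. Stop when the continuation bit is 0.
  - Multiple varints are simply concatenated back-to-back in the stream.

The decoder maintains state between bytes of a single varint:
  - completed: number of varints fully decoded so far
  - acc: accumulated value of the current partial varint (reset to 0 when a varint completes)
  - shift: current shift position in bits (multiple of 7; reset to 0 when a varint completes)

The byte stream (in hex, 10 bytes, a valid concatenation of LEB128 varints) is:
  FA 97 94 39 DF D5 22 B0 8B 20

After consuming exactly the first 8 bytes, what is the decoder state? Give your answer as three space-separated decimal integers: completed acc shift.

Answer: 2 48 7

Derivation:
byte[0]=0xFA cont=1 payload=0x7A: acc |= 122<<0 -> completed=0 acc=122 shift=7
byte[1]=0x97 cont=1 payload=0x17: acc |= 23<<7 -> completed=0 acc=3066 shift=14
byte[2]=0x94 cont=1 payload=0x14: acc |= 20<<14 -> completed=0 acc=330746 shift=21
byte[3]=0x39 cont=0 payload=0x39: varint #1 complete (value=119868410); reset -> completed=1 acc=0 shift=0
byte[4]=0xDF cont=1 payload=0x5F: acc |= 95<<0 -> completed=1 acc=95 shift=7
byte[5]=0xD5 cont=1 payload=0x55: acc |= 85<<7 -> completed=1 acc=10975 shift=14
byte[6]=0x22 cont=0 payload=0x22: varint #2 complete (value=568031); reset -> completed=2 acc=0 shift=0
byte[7]=0xB0 cont=1 payload=0x30: acc |= 48<<0 -> completed=2 acc=48 shift=7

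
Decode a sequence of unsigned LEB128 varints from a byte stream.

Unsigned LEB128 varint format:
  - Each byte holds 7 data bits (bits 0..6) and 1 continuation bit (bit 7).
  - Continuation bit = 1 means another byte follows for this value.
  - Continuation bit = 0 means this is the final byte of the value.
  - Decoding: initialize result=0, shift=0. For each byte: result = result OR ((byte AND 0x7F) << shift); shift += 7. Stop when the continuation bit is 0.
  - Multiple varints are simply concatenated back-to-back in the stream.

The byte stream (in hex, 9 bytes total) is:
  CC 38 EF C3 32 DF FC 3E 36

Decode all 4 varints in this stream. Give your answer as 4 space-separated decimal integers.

  byte[0]=0xCC cont=1 payload=0x4C=76: acc |= 76<<0 -> acc=76 shift=7
  byte[1]=0x38 cont=0 payload=0x38=56: acc |= 56<<7 -> acc=7244 shift=14 [end]
Varint 1: bytes[0:2] = CC 38 -> value 7244 (2 byte(s))
  byte[2]=0xEF cont=1 payload=0x6F=111: acc |= 111<<0 -> acc=111 shift=7
  byte[3]=0xC3 cont=1 payload=0x43=67: acc |= 67<<7 -> acc=8687 shift=14
  byte[4]=0x32 cont=0 payload=0x32=50: acc |= 50<<14 -> acc=827887 shift=21 [end]
Varint 2: bytes[2:5] = EF C3 32 -> value 827887 (3 byte(s))
  byte[5]=0xDF cont=1 payload=0x5F=95: acc |= 95<<0 -> acc=95 shift=7
  byte[6]=0xFC cont=1 payload=0x7C=124: acc |= 124<<7 -> acc=15967 shift=14
  byte[7]=0x3E cont=0 payload=0x3E=62: acc |= 62<<14 -> acc=1031775 shift=21 [end]
Varint 3: bytes[5:8] = DF FC 3E -> value 1031775 (3 byte(s))
  byte[8]=0x36 cont=0 payload=0x36=54: acc |= 54<<0 -> acc=54 shift=7 [end]
Varint 4: bytes[8:9] = 36 -> value 54 (1 byte(s))

Answer: 7244 827887 1031775 54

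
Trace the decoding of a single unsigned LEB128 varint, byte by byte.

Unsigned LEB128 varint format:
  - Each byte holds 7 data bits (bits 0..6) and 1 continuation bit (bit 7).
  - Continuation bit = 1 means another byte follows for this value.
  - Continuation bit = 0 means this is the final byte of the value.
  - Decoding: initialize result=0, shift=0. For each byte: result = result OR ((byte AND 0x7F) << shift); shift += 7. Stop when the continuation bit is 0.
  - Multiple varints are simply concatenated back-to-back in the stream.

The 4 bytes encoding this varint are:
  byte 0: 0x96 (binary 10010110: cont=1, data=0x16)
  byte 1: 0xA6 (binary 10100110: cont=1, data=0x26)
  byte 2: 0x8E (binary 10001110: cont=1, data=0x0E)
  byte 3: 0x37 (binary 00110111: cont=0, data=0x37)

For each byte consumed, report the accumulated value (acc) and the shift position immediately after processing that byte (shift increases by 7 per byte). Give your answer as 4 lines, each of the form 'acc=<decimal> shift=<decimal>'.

Answer: acc=22 shift=7
acc=4886 shift=14
acc=234262 shift=21
acc=115577622 shift=28

Derivation:
byte 0=0x96: payload=0x16=22, contrib = 22<<0 = 22; acc -> 22, shift -> 7
byte 1=0xA6: payload=0x26=38, contrib = 38<<7 = 4864; acc -> 4886, shift -> 14
byte 2=0x8E: payload=0x0E=14, contrib = 14<<14 = 229376; acc -> 234262, shift -> 21
byte 3=0x37: payload=0x37=55, contrib = 55<<21 = 115343360; acc -> 115577622, shift -> 28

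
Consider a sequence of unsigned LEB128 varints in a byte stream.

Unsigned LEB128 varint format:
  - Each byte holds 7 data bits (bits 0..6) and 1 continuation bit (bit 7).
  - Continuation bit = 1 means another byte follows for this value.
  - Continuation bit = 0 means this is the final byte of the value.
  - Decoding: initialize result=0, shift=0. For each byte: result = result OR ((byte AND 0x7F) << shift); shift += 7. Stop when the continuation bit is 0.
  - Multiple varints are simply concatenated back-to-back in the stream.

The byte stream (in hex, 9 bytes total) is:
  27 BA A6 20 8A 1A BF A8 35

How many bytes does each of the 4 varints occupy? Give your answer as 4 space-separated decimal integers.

Answer: 1 3 2 3

Derivation:
  byte[0]=0x27 cont=0 payload=0x27=39: acc |= 39<<0 -> acc=39 shift=7 [end]
Varint 1: bytes[0:1] = 27 -> value 39 (1 byte(s))
  byte[1]=0xBA cont=1 payload=0x3A=58: acc |= 58<<0 -> acc=58 shift=7
  byte[2]=0xA6 cont=1 payload=0x26=38: acc |= 38<<7 -> acc=4922 shift=14
  byte[3]=0x20 cont=0 payload=0x20=32: acc |= 32<<14 -> acc=529210 shift=21 [end]
Varint 2: bytes[1:4] = BA A6 20 -> value 529210 (3 byte(s))
  byte[4]=0x8A cont=1 payload=0x0A=10: acc |= 10<<0 -> acc=10 shift=7
  byte[5]=0x1A cont=0 payload=0x1A=26: acc |= 26<<7 -> acc=3338 shift=14 [end]
Varint 3: bytes[4:6] = 8A 1A -> value 3338 (2 byte(s))
  byte[6]=0xBF cont=1 payload=0x3F=63: acc |= 63<<0 -> acc=63 shift=7
  byte[7]=0xA8 cont=1 payload=0x28=40: acc |= 40<<7 -> acc=5183 shift=14
  byte[8]=0x35 cont=0 payload=0x35=53: acc |= 53<<14 -> acc=873535 shift=21 [end]
Varint 4: bytes[6:9] = BF A8 35 -> value 873535 (3 byte(s))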